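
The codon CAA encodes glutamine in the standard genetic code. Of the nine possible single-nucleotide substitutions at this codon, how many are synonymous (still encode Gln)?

1

Position 1: none → 0 synonymous.
Position 2: none → 0 synonymous.
Position 3: CAG → 1 synonymous.
Total: 0 + 0 + 1 = 1.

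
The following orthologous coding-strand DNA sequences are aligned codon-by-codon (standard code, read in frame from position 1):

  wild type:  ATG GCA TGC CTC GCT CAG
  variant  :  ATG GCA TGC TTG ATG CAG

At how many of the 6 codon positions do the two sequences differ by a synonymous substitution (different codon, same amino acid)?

Codon 1: ATG Met / ATG Met — identical.
Codon 2: GCA Ala / GCA Ala — identical.
Codon 3: TGC Cys / TGC Cys — identical.
Codon 4: CTC Leu / TTG Leu — synonymous.
Codon 5: GCT Ala / ATG Met — nonsynonymous.
Codon 6: CAG Gln / CAG Gln — identical.
Synonymous differences: 1.

1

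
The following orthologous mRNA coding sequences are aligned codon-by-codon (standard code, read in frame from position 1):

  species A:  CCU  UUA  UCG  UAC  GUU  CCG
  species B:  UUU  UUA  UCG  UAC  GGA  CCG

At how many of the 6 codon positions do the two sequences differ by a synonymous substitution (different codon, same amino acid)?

0

Codon 1: CCU Pro / UUU Phe — nonsynonymous.
Codon 2: UUA Leu / UUA Leu — identical.
Codon 3: UCG Ser / UCG Ser — identical.
Codon 4: UAC Tyr / UAC Tyr — identical.
Codon 5: GUU Val / GGA Gly — nonsynonymous.
Codon 6: CCG Pro / CCG Pro — identical.
Synonymous differences: 0.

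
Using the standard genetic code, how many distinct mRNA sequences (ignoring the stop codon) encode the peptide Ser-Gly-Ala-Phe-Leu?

Ser: 6 codons.
Gly: 4 codons.
Ala: 4 codons.
Phe: 2 codons.
Leu: 6 codons.
6 × 4 × 4 × 2 × 6 = 1152.

1152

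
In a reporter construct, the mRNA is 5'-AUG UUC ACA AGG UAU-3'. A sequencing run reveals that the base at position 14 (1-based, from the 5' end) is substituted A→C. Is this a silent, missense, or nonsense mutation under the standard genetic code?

Position 14 falls in codon 5: UAU → Tyr.
After the substitution the codon is UCU → Ser.
Tyr ≠ Ser, so this is a missense mutation.

missense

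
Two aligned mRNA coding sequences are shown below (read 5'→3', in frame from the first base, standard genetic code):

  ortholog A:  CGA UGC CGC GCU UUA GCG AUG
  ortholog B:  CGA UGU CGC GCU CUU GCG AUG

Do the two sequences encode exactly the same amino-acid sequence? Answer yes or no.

Codon 1: CGA Arg / CGA Arg — identical.
Codon 2: UGC Cys / UGU Cys — synonymous.
Codon 3: CGC Arg / CGC Arg — identical.
Codon 4: GCU Ala / GCU Ala — identical.
Codon 5: UUA Leu / CUU Leu — synonymous.
Codon 6: GCG Ala / GCG Ala — identical.
Codon 7: AUG Met / AUG Met — identical.
Nonsynonymous differences: 0 → same protein.

yes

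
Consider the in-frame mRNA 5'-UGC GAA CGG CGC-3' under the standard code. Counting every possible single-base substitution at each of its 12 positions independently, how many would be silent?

Codon 1 (UGC, Cys): 1 synonymous substitution.
Codon 2 (GAA, Glu): 1 synonymous substitution.
Codon 3 (CGG, Arg): 4 synonymous substitutions.
Codon 4 (CGC, Arg): 3 synonymous substitutions.
Total: 1 + 1 + 4 + 3 = 9.

9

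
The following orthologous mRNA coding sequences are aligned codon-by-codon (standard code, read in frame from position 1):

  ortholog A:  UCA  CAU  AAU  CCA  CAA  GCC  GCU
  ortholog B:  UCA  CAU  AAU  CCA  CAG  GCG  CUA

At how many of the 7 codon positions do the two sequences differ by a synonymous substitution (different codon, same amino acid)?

Codon 1: UCA Ser / UCA Ser — identical.
Codon 2: CAU His / CAU His — identical.
Codon 3: AAU Asn / AAU Asn — identical.
Codon 4: CCA Pro / CCA Pro — identical.
Codon 5: CAA Gln / CAG Gln — synonymous.
Codon 6: GCC Ala / GCG Ala — synonymous.
Codon 7: GCU Ala / CUA Leu — nonsynonymous.
Synonymous differences: 2.

2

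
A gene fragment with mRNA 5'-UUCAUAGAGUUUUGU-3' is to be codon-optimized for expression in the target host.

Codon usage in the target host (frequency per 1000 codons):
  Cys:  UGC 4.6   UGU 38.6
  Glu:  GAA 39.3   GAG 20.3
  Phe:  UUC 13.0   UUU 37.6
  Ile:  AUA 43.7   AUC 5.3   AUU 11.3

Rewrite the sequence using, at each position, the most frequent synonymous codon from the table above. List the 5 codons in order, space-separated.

UUU AUA GAA UUU UGU

Codon 1 (Phe): best is UUU at 37.6.
Codon 2 (Ile): best is AUA at 43.7.
Codon 3 (Glu): best is GAA at 39.3.
Codon 4 (Phe): best is UUU at 37.6.
Codon 5 (Cys): best is UGU at 38.6.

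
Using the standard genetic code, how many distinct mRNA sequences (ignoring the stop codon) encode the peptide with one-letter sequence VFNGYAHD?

Val: 4 codons.
Phe: 2 codons.
Asn: 2 codons.
Gly: 4 codons.
Tyr: 2 codons.
Ala: 4 codons.
His: 2 codons.
Asp: 2 codons.
4 × 2 × 2 × 4 × 2 × 4 × 2 × 2 = 2048.

2048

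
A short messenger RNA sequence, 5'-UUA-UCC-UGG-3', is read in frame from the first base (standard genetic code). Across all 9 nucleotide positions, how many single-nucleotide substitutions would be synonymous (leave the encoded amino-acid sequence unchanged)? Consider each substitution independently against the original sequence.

5

Codon 1 (UUA, Leu): 2 synonymous substitutions.
Codon 2 (UCC, Ser): 3 synonymous substitutions.
Codon 3 (UGG, Trp): 0 synonymous substitutions.
Total: 2 + 3 + 0 = 5.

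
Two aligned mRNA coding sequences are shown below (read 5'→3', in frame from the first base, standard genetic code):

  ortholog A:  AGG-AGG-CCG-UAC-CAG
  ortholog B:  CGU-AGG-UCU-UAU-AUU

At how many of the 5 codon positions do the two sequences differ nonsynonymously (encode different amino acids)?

2

Codon 1: AGG Arg / CGU Arg — synonymous.
Codon 2: AGG Arg / AGG Arg — identical.
Codon 3: CCG Pro / UCU Ser — nonsynonymous.
Codon 4: UAC Tyr / UAU Tyr — synonymous.
Codon 5: CAG Gln / AUU Ile — nonsynonymous.
Nonsynonymous differences: 2.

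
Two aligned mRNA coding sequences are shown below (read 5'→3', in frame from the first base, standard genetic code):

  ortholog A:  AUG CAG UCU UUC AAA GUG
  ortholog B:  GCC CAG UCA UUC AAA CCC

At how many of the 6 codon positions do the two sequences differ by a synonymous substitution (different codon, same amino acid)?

1

Codon 1: AUG Met / GCC Ala — nonsynonymous.
Codon 2: CAG Gln / CAG Gln — identical.
Codon 3: UCU Ser / UCA Ser — synonymous.
Codon 4: UUC Phe / UUC Phe — identical.
Codon 5: AAA Lys / AAA Lys — identical.
Codon 6: GUG Val / CCC Pro — nonsynonymous.
Synonymous differences: 1.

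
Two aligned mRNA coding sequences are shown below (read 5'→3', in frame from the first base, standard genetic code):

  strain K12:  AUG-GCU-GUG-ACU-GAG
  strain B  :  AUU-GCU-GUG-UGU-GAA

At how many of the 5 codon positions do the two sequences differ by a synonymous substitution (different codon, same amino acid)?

Codon 1: AUG Met / AUU Ile — nonsynonymous.
Codon 2: GCU Ala / GCU Ala — identical.
Codon 3: GUG Val / GUG Val — identical.
Codon 4: ACU Thr / UGU Cys — nonsynonymous.
Codon 5: GAG Glu / GAA Glu — synonymous.
Synonymous differences: 1.

1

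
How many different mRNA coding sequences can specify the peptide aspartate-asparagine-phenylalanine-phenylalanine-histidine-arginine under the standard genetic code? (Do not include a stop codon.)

Asp: 2 codons.
Asn: 2 codons.
Phe: 2 codons.
Phe: 2 codons.
His: 2 codons.
Arg: 6 codons.
2 × 2 × 2 × 2 × 2 × 6 = 192.

192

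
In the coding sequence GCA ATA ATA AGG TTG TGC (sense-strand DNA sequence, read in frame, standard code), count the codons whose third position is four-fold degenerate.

1

Codon 1 GCA (Ala): third position 4-fold.
Codon 2 ATA (Ile): third position 3-fold.
Codon 3 ATA (Ile): third position 3-fold.
Codon 4 AGG (Arg): third position 2-fold.
Codon 5 TTG (Leu): third position 2-fold.
Codon 6 TGC (Cys): third position 2-fold.
Four-fold degenerate third positions: 1.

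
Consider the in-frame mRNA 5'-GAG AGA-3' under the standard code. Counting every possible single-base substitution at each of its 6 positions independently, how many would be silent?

3

Codon 1 (GAG, Glu): 1 synonymous substitution.
Codon 2 (AGA, Arg): 2 synonymous substitutions.
Total: 1 + 2 = 3.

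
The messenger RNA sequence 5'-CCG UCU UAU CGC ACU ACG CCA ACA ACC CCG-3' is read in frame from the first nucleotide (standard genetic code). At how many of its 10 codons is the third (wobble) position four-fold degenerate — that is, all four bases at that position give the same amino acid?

9

Codon 1 CCG (Pro): third position 4-fold.
Codon 2 UCU (Ser): third position 4-fold.
Codon 3 UAU (Tyr): third position 2-fold.
Codon 4 CGC (Arg): third position 4-fold.
Codon 5 ACU (Thr): third position 4-fold.
Codon 6 ACG (Thr): third position 4-fold.
Codon 7 CCA (Pro): third position 4-fold.
Codon 8 ACA (Thr): third position 4-fold.
Codon 9 ACC (Thr): third position 4-fold.
Codon 10 CCG (Pro): third position 4-fold.
Four-fold degenerate third positions: 9.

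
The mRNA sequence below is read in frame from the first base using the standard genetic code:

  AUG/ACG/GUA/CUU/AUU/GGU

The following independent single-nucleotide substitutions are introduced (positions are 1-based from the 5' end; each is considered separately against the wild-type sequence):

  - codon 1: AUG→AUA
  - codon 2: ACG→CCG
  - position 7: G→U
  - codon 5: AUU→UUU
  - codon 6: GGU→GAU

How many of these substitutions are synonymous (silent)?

Codon 1: AUG (Met) → AUA (Ile) — missense.
Codon 2: ACG (Thr) → CCG (Pro) — missense.
Codon 3: GUA (Val) → UUA (Leu) — missense.
Codon 5: AUU (Ile) → UUU (Phe) — missense.
Codon 6: GGU (Gly) → GAU (Asp) — missense.
Synonymous: 0 of 5.

0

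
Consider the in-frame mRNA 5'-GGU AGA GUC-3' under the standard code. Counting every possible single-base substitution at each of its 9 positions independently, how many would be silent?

8

Codon 1 (GGU, Gly): 3 synonymous substitutions.
Codon 2 (AGA, Arg): 2 synonymous substitutions.
Codon 3 (GUC, Val): 3 synonymous substitutions.
Total: 3 + 2 + 3 = 8.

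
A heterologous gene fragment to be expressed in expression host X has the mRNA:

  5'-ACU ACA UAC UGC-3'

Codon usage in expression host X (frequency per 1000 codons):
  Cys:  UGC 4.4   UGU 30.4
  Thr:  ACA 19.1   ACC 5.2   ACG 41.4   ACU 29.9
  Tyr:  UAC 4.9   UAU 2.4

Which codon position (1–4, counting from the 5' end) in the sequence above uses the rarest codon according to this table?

4

Codon 1 ACU (Thr): 29.9 per 1000.
Codon 2 ACA (Thr): 19.1 per 1000.
Codon 3 UAC (Tyr): 4.9 per 1000.
Codon 4 UGC (Cys): 4.4 per 1000.
Lowest frequency is 4.4 at codon 4.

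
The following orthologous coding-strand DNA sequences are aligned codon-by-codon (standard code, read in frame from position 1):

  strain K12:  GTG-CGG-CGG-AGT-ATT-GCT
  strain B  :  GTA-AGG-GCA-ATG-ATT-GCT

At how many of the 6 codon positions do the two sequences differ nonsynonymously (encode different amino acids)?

2

Codon 1: GTG Val / GTA Val — synonymous.
Codon 2: CGG Arg / AGG Arg — synonymous.
Codon 3: CGG Arg / GCA Ala — nonsynonymous.
Codon 4: AGT Ser / ATG Met — nonsynonymous.
Codon 5: ATT Ile / ATT Ile — identical.
Codon 6: GCT Ala / GCT Ala — identical.
Nonsynonymous differences: 2.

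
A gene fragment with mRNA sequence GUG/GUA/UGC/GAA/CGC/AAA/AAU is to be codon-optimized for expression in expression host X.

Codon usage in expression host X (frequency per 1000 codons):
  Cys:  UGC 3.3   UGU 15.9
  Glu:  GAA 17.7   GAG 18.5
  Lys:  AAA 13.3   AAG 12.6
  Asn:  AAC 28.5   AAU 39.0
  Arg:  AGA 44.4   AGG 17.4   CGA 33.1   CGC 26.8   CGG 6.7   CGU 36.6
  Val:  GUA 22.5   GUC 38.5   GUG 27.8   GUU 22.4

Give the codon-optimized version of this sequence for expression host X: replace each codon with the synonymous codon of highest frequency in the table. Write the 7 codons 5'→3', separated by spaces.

GUC GUC UGU GAG AGA AAA AAU

Codon 1 (Val): best is GUC at 38.5.
Codon 2 (Val): best is GUC at 38.5.
Codon 3 (Cys): best is UGU at 15.9.
Codon 4 (Glu): best is GAG at 18.5.
Codon 5 (Arg): best is AGA at 44.4.
Codon 6 (Lys): best is AAA at 13.3.
Codon 7 (Asn): best is AAU at 39.0.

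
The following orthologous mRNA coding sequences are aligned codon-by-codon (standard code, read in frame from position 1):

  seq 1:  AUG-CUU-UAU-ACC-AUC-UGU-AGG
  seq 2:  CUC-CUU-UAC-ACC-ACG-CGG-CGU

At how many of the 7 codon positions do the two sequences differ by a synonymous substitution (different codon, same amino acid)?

Codon 1: AUG Met / CUC Leu — nonsynonymous.
Codon 2: CUU Leu / CUU Leu — identical.
Codon 3: UAU Tyr / UAC Tyr — synonymous.
Codon 4: ACC Thr / ACC Thr — identical.
Codon 5: AUC Ile / ACG Thr — nonsynonymous.
Codon 6: UGU Cys / CGG Arg — nonsynonymous.
Codon 7: AGG Arg / CGU Arg — synonymous.
Synonymous differences: 2.

2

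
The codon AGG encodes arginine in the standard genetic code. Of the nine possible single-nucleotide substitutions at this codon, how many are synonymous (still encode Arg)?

2

Position 1: CGG → 1 synonymous.
Position 2: none → 0 synonymous.
Position 3: AGA → 1 synonymous.
Total: 1 + 0 + 1 = 2.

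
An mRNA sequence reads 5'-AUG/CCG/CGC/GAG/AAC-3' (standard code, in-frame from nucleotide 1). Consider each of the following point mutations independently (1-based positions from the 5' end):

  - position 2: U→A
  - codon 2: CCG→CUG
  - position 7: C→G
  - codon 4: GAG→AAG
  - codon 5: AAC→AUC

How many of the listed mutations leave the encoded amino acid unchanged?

0

Codon 1: AUG (Met) → AAG (Lys) — missense.
Codon 2: CCG (Pro) → CUG (Leu) — missense.
Codon 3: CGC (Arg) → GGC (Gly) — missense.
Codon 4: GAG (Glu) → AAG (Lys) — missense.
Codon 5: AAC (Asn) → AUC (Ile) — missense.
Synonymous: 0 of 5.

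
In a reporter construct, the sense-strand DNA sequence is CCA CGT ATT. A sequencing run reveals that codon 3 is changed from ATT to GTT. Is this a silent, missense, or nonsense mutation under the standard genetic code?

missense

Position 7 falls in codon 3: ATT → Ile.
After the substitution the codon is GTT → Val.
Ile ≠ Val, so this is a missense mutation.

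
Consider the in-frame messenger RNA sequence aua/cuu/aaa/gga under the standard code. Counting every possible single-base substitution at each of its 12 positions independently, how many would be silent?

9

Codon 1 (AUA, Ile): 2 synonymous substitutions.
Codon 2 (CUU, Leu): 3 synonymous substitutions.
Codon 3 (AAA, Lys): 1 synonymous substitution.
Codon 4 (GGA, Gly): 3 synonymous substitutions.
Total: 2 + 3 + 1 + 3 = 9.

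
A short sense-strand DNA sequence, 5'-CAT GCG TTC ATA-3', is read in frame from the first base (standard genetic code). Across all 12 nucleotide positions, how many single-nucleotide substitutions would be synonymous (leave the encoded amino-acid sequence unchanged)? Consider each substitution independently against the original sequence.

7

Codon 1 (CAT, His): 1 synonymous substitution.
Codon 2 (GCG, Ala): 3 synonymous substitutions.
Codon 3 (TTC, Phe): 1 synonymous substitution.
Codon 4 (ATA, Ile): 2 synonymous substitutions.
Total: 1 + 3 + 1 + 2 = 7.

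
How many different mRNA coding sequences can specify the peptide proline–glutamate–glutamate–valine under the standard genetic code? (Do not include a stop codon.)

64

Pro: 4 codons.
Glu: 2 codons.
Glu: 2 codons.
Val: 4 codons.
4 × 2 × 2 × 4 = 64.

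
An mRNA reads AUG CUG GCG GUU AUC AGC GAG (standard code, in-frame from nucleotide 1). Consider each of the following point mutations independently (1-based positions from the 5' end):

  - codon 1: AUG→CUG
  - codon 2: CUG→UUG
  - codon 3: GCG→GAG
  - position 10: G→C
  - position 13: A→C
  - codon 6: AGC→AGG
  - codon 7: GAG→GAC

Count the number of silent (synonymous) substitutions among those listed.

Codon 1: AUG (Met) → CUG (Leu) — missense.
Codon 2: CUG (Leu) → UUG (Leu) — synonymous.
Codon 3: GCG (Ala) → GAG (Glu) — missense.
Codon 4: GUU (Val) → CUU (Leu) — missense.
Codon 5: AUC (Ile) → CUC (Leu) — missense.
Codon 6: AGC (Ser) → AGG (Arg) — missense.
Codon 7: GAG (Glu) → GAC (Asp) — missense.
Synonymous: 1 of 7.

1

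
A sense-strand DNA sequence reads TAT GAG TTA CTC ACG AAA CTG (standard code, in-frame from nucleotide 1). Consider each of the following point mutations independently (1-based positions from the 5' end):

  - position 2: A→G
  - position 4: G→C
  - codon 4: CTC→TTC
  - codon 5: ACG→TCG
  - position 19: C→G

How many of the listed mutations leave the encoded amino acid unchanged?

Codon 1: TAT (Tyr) → TGT (Cys) — missense.
Codon 2: GAG (Glu) → CAG (Gln) — missense.
Codon 4: CTC (Leu) → TTC (Phe) — missense.
Codon 5: ACG (Thr) → TCG (Ser) — missense.
Codon 7: CTG (Leu) → GTG (Val) — missense.
Synonymous: 0 of 5.

0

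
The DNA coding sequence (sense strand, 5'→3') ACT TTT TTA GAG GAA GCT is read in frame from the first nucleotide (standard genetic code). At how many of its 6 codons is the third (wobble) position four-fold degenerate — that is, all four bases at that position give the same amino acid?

Codon 1 ACT (Thr): third position 4-fold.
Codon 2 TTT (Phe): third position 2-fold.
Codon 3 TTA (Leu): third position 2-fold.
Codon 4 GAG (Glu): third position 2-fold.
Codon 5 GAA (Glu): third position 2-fold.
Codon 6 GCT (Ala): third position 4-fold.
Four-fold degenerate third positions: 2.

2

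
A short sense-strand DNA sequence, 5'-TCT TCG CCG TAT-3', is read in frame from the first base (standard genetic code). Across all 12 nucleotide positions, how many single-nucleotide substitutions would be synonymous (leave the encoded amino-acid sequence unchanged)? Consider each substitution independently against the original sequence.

10

Codon 1 (TCT, Ser): 3 synonymous substitutions.
Codon 2 (TCG, Ser): 3 synonymous substitutions.
Codon 3 (CCG, Pro): 3 synonymous substitutions.
Codon 4 (TAT, Tyr): 1 synonymous substitution.
Total: 3 + 3 + 3 + 1 = 10.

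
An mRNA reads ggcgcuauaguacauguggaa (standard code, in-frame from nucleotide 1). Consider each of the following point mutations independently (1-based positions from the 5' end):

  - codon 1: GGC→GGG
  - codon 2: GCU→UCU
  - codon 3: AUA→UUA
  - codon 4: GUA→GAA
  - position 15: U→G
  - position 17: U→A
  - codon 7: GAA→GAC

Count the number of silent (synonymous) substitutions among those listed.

1

Codon 1: GGC (Gly) → GGG (Gly) — synonymous.
Codon 2: GCU (Ala) → UCU (Ser) — missense.
Codon 3: AUA (Ile) → UUA (Leu) — missense.
Codon 4: GUA (Val) → GAA (Glu) — missense.
Codon 5: CAU (His) → CAG (Gln) — missense.
Codon 6: GUG (Val) → GAG (Glu) — missense.
Codon 7: GAA (Glu) → GAC (Asp) — missense.
Synonymous: 1 of 7.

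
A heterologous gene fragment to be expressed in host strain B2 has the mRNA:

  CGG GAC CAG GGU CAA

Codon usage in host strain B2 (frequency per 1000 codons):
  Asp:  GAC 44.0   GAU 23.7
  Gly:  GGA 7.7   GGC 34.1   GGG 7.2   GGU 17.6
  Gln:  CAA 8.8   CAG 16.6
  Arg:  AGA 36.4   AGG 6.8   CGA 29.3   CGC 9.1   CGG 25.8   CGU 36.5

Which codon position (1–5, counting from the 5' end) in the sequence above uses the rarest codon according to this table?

Codon 1 CGG (Arg): 25.8 per 1000.
Codon 2 GAC (Asp): 44.0 per 1000.
Codon 3 CAG (Gln): 16.6 per 1000.
Codon 4 GGU (Gly): 17.6 per 1000.
Codon 5 CAA (Gln): 8.8 per 1000.
Lowest frequency is 8.8 at codon 5.

5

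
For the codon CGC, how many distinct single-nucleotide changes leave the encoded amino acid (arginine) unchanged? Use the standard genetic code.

Position 1: none → 0 synonymous.
Position 2: none → 0 synonymous.
Position 3: CGT, CGA, CGG → 3 synonymous.
Total: 0 + 0 + 3 = 3.

3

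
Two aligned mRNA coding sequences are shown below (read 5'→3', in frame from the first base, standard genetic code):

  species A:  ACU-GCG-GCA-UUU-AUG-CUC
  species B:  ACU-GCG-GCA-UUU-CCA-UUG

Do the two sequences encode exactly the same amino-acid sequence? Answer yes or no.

no

Codon 1: ACU Thr / ACU Thr — identical.
Codon 2: GCG Ala / GCG Ala — identical.
Codon 3: GCA Ala / GCA Ala — identical.
Codon 4: UUU Phe / UUU Phe — identical.
Codon 5: AUG Met / CCA Pro — nonsynonymous.
Codon 6: CUC Leu / UUG Leu — synonymous.
Nonsynonymous differences: 1 → different protein.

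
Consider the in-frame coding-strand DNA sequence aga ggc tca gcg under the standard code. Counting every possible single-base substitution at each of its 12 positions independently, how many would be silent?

Codon 1 (AGA, Arg): 2 synonymous substitutions.
Codon 2 (GGC, Gly): 3 synonymous substitutions.
Codon 3 (TCA, Ser): 3 synonymous substitutions.
Codon 4 (GCG, Ala): 3 synonymous substitutions.
Total: 2 + 3 + 3 + 3 = 11.

11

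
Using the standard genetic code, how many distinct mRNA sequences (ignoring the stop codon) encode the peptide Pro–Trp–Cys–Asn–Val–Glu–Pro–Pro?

Pro: 4 codons.
Trp: 1 codon.
Cys: 2 codons.
Asn: 2 codons.
Val: 4 codons.
Glu: 2 codons.
Pro: 4 codons.
Pro: 4 codons.
4 × 1 × 2 × 2 × 4 × 2 × 4 × 4 = 2048.

2048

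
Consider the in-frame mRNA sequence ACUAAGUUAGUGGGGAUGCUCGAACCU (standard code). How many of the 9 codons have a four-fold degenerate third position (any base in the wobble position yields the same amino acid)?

5

Codon 1 ACU (Thr): third position 4-fold.
Codon 2 AAG (Lys): third position 2-fold.
Codon 3 UUA (Leu): third position 2-fold.
Codon 4 GUG (Val): third position 4-fold.
Codon 5 GGG (Gly): third position 4-fold.
Codon 6 AUG (Met): third position 1-fold.
Codon 7 CUC (Leu): third position 4-fold.
Codon 8 GAA (Glu): third position 2-fold.
Codon 9 CCU (Pro): third position 4-fold.
Four-fold degenerate third positions: 5.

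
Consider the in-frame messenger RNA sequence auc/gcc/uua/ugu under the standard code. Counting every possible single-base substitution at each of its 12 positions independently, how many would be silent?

8

Codon 1 (AUC, Ile): 2 synonymous substitutions.
Codon 2 (GCC, Ala): 3 synonymous substitutions.
Codon 3 (UUA, Leu): 2 synonymous substitutions.
Codon 4 (UGU, Cys): 1 synonymous substitution.
Total: 2 + 3 + 2 + 1 = 8.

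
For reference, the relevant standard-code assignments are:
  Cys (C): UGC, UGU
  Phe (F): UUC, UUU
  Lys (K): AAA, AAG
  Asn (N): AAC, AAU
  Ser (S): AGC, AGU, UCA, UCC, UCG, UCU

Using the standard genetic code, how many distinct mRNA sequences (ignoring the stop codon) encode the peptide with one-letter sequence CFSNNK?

Cys: 2 codons.
Phe: 2 codons.
Ser: 6 codons.
Asn: 2 codons.
Asn: 2 codons.
Lys: 2 codons.
2 × 2 × 6 × 2 × 2 × 2 = 192.

192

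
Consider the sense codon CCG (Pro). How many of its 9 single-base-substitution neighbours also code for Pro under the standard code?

Position 1: none → 0 synonymous.
Position 2: none → 0 synonymous.
Position 3: CCU, CCC, CCA → 3 synonymous.
Total: 0 + 0 + 3 = 3.

3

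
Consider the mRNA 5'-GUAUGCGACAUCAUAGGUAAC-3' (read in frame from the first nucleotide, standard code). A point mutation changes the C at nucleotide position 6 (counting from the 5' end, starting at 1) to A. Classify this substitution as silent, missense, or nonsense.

nonsense

Position 6 falls in codon 2: UGC → Cys.
After the substitution the codon is UGA → Stop.
The new codon is a stop codon, so this is a nonsense mutation.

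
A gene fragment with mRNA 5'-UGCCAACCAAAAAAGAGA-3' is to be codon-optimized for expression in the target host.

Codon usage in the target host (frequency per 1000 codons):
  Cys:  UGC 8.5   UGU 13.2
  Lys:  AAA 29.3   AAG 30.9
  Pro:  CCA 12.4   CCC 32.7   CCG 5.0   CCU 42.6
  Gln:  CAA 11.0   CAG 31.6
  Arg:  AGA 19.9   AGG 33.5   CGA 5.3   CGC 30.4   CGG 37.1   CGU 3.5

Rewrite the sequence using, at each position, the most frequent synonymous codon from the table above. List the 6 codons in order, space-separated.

Codon 1 (Cys): best is UGU at 13.2.
Codon 2 (Gln): best is CAG at 31.6.
Codon 3 (Pro): best is CCU at 42.6.
Codon 4 (Lys): best is AAG at 30.9.
Codon 5 (Lys): best is AAG at 30.9.
Codon 6 (Arg): best is CGG at 37.1.

UGU CAG CCU AAG AAG CGG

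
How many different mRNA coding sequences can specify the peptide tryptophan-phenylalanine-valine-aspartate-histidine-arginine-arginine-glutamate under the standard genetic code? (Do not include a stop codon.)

2304

Trp: 1 codon.
Phe: 2 codons.
Val: 4 codons.
Asp: 2 codons.
His: 2 codons.
Arg: 6 codons.
Arg: 6 codons.
Glu: 2 codons.
1 × 2 × 4 × 2 × 2 × 6 × 6 × 2 = 2304.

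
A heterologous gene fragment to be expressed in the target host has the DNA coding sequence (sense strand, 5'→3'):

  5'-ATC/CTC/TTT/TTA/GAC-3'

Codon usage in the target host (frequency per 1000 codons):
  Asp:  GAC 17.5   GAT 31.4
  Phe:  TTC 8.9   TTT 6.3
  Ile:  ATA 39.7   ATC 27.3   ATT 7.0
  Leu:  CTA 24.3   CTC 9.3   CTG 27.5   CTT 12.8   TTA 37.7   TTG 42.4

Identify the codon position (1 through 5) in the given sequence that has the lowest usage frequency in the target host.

Codon 1 ATC (Ile): 27.3 per 1000.
Codon 2 CTC (Leu): 9.3 per 1000.
Codon 3 TTT (Phe): 6.3 per 1000.
Codon 4 TTA (Leu): 37.7 per 1000.
Codon 5 GAC (Asp): 17.5 per 1000.
Lowest frequency is 6.3 at codon 3.

3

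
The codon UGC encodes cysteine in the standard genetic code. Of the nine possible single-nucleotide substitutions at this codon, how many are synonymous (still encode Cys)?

Position 1: none → 0 synonymous.
Position 2: none → 0 synonymous.
Position 3: UGU → 1 synonymous.
Total: 0 + 0 + 1 = 1.

1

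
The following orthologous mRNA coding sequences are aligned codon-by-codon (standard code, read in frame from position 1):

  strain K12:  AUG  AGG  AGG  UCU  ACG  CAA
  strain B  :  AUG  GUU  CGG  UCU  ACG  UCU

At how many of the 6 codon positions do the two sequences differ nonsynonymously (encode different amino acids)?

2

Codon 1: AUG Met / AUG Met — identical.
Codon 2: AGG Arg / GUU Val — nonsynonymous.
Codon 3: AGG Arg / CGG Arg — synonymous.
Codon 4: UCU Ser / UCU Ser — identical.
Codon 5: ACG Thr / ACG Thr — identical.
Codon 6: CAA Gln / UCU Ser — nonsynonymous.
Nonsynonymous differences: 2.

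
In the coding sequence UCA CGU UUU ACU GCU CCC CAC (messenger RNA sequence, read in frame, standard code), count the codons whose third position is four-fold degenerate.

Codon 1 UCA (Ser): third position 4-fold.
Codon 2 CGU (Arg): third position 4-fold.
Codon 3 UUU (Phe): third position 2-fold.
Codon 4 ACU (Thr): third position 4-fold.
Codon 5 GCU (Ala): third position 4-fold.
Codon 6 CCC (Pro): third position 4-fold.
Codon 7 CAC (His): third position 2-fold.
Four-fold degenerate third positions: 5.

5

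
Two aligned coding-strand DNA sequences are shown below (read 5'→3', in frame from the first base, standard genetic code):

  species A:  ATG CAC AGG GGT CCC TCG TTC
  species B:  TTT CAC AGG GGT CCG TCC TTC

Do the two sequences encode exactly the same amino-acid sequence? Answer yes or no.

Codon 1: ATG Met / TTT Phe — nonsynonymous.
Codon 2: CAC His / CAC His — identical.
Codon 3: AGG Arg / AGG Arg — identical.
Codon 4: GGT Gly / GGT Gly — identical.
Codon 5: CCC Pro / CCG Pro — synonymous.
Codon 6: TCG Ser / TCC Ser — synonymous.
Codon 7: TTC Phe / TTC Phe — identical.
Nonsynonymous differences: 1 → different protein.

no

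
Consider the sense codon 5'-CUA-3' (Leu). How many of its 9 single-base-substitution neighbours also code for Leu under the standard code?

4

Position 1: UUA → 1 synonymous.
Position 2: none → 0 synonymous.
Position 3: CUU, CUC, CUG → 3 synonymous.
Total: 1 + 0 + 3 = 4.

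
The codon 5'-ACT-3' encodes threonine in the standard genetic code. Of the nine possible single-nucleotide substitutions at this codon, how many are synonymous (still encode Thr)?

3

Position 1: none → 0 synonymous.
Position 2: none → 0 synonymous.
Position 3: ACC, ACA, ACG → 3 synonymous.
Total: 0 + 0 + 3 = 3.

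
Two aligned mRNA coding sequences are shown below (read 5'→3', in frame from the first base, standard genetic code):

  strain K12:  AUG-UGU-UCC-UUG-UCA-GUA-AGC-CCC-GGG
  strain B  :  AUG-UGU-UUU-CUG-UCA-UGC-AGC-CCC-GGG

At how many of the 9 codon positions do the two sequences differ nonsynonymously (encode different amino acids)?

Codon 1: AUG Met / AUG Met — identical.
Codon 2: UGU Cys / UGU Cys — identical.
Codon 3: UCC Ser / UUU Phe — nonsynonymous.
Codon 4: UUG Leu / CUG Leu — synonymous.
Codon 5: UCA Ser / UCA Ser — identical.
Codon 6: GUA Val / UGC Cys — nonsynonymous.
Codon 7: AGC Ser / AGC Ser — identical.
Codon 8: CCC Pro / CCC Pro — identical.
Codon 9: GGG Gly / GGG Gly — identical.
Nonsynonymous differences: 2.

2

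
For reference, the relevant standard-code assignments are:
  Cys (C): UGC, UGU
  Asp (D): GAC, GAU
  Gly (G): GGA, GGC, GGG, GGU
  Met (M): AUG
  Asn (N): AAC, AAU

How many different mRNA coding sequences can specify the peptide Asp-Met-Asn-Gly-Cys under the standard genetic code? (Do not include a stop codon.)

32

Asp: 2 codons.
Met: 1 codon.
Asn: 2 codons.
Gly: 4 codons.
Cys: 2 codons.
2 × 1 × 2 × 4 × 2 = 32.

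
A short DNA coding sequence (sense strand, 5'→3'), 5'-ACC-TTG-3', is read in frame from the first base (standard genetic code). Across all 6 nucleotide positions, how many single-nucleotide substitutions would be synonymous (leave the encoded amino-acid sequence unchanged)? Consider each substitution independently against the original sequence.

5

Codon 1 (ACC, Thr): 3 synonymous substitutions.
Codon 2 (TTG, Leu): 2 synonymous substitutions.
Total: 3 + 2 = 5.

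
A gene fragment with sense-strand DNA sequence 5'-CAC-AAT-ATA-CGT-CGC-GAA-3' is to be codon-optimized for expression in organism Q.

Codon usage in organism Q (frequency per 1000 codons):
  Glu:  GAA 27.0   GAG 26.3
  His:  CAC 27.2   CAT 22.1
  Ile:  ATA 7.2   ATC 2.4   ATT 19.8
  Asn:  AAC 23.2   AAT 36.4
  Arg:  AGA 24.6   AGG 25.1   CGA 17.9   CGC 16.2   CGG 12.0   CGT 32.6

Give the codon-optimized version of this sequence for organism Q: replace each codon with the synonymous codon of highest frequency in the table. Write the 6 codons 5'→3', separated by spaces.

CAC AAT ATT CGT CGT GAA

Codon 1 (His): best is CAC at 27.2.
Codon 2 (Asn): best is AAT at 36.4.
Codon 3 (Ile): best is ATT at 19.8.
Codon 4 (Arg): best is CGT at 32.6.
Codon 5 (Arg): best is CGT at 32.6.
Codon 6 (Glu): best is GAA at 27.0.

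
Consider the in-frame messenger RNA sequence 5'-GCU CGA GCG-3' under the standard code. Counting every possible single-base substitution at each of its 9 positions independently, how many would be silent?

Codon 1 (GCU, Ala): 3 synonymous substitutions.
Codon 2 (CGA, Arg): 4 synonymous substitutions.
Codon 3 (GCG, Ala): 3 synonymous substitutions.
Total: 3 + 4 + 3 = 10.

10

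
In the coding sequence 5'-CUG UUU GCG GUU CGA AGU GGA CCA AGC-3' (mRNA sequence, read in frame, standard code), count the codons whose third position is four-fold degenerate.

6

Codon 1 CUG (Leu): third position 4-fold.
Codon 2 UUU (Phe): third position 2-fold.
Codon 3 GCG (Ala): third position 4-fold.
Codon 4 GUU (Val): third position 4-fold.
Codon 5 CGA (Arg): third position 4-fold.
Codon 6 AGU (Ser): third position 2-fold.
Codon 7 GGA (Gly): third position 4-fold.
Codon 8 CCA (Pro): third position 4-fold.
Codon 9 AGC (Ser): third position 2-fold.
Four-fold degenerate third positions: 6.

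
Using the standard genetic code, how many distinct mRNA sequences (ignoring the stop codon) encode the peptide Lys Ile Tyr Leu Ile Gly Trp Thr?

3456

Lys: 2 codons.
Ile: 3 codons.
Tyr: 2 codons.
Leu: 6 codons.
Ile: 3 codons.
Gly: 4 codons.
Trp: 1 codon.
Thr: 4 codons.
2 × 3 × 2 × 6 × 3 × 4 × 1 × 4 = 3456.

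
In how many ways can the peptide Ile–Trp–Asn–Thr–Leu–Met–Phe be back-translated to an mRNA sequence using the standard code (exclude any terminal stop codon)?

Ile: 3 codons.
Trp: 1 codon.
Asn: 2 codons.
Thr: 4 codons.
Leu: 6 codons.
Met: 1 codon.
Phe: 2 codons.
3 × 1 × 2 × 4 × 6 × 1 × 2 = 288.

288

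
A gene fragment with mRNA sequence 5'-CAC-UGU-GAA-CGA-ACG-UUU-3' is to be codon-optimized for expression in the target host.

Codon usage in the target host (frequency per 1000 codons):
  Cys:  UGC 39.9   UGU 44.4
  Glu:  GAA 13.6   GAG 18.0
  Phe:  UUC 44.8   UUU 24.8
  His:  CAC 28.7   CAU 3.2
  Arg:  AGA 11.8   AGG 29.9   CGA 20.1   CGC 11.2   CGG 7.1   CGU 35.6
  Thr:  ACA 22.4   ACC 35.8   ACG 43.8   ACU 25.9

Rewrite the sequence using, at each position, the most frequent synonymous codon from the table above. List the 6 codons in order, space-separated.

Codon 1 (His): best is CAC at 28.7.
Codon 2 (Cys): best is UGU at 44.4.
Codon 3 (Glu): best is GAG at 18.0.
Codon 4 (Arg): best is CGU at 35.6.
Codon 5 (Thr): best is ACG at 43.8.
Codon 6 (Phe): best is UUC at 44.8.

CAC UGU GAG CGU ACG UUC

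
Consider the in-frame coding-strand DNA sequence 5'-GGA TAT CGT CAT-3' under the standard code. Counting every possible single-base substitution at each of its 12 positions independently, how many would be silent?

8

Codon 1 (GGA, Gly): 3 synonymous substitutions.
Codon 2 (TAT, Tyr): 1 synonymous substitution.
Codon 3 (CGT, Arg): 3 synonymous substitutions.
Codon 4 (CAT, His): 1 synonymous substitution.
Total: 3 + 1 + 3 + 1 = 8.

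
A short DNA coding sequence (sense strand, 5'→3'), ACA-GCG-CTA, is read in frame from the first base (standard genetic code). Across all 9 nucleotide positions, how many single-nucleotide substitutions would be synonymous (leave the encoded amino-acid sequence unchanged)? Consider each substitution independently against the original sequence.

10

Codon 1 (ACA, Thr): 3 synonymous substitutions.
Codon 2 (GCG, Ala): 3 synonymous substitutions.
Codon 3 (CTA, Leu): 4 synonymous substitutions.
Total: 3 + 3 + 4 = 10.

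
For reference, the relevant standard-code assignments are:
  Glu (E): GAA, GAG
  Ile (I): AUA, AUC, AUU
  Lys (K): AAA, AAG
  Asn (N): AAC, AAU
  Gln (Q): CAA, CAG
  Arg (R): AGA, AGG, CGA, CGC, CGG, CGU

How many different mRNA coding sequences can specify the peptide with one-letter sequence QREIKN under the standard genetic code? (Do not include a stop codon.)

288

Gln: 2 codons.
Arg: 6 codons.
Glu: 2 codons.
Ile: 3 codons.
Lys: 2 codons.
Asn: 2 codons.
2 × 6 × 2 × 3 × 2 × 2 = 288.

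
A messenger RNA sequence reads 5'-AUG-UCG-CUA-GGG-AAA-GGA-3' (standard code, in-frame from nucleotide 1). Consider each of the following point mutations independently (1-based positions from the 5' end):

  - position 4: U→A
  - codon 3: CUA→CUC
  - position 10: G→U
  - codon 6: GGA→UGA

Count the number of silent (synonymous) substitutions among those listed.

Codon 2: UCG (Ser) → ACG (Thr) — missense.
Codon 3: CUA (Leu) → CUC (Leu) — synonymous.
Codon 4: GGG (Gly) → UGG (Trp) — missense.
Codon 6: GGA (Gly) → UGA (Stop) — nonsense.
Synonymous: 1 of 4.

1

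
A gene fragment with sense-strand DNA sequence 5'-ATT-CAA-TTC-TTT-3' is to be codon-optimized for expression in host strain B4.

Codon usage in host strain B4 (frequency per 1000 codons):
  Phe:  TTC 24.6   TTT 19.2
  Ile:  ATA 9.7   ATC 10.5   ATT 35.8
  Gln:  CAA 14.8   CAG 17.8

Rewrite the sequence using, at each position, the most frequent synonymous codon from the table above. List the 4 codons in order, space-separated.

ATT CAG TTC TTC

Codon 1 (Ile): best is ATT at 35.8.
Codon 2 (Gln): best is CAG at 17.8.
Codon 3 (Phe): best is TTC at 24.6.
Codon 4 (Phe): best is TTC at 24.6.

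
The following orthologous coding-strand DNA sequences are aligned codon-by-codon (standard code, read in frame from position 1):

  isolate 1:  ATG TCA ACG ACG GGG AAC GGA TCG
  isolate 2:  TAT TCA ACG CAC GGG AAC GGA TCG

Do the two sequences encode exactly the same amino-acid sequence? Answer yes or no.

no

Codon 1: ATG Met / TAT Tyr — nonsynonymous.
Codon 2: TCA Ser / TCA Ser — identical.
Codon 3: ACG Thr / ACG Thr — identical.
Codon 4: ACG Thr / CAC His — nonsynonymous.
Codon 5: GGG Gly / GGG Gly — identical.
Codon 6: AAC Asn / AAC Asn — identical.
Codon 7: GGA Gly / GGA Gly — identical.
Codon 8: TCG Ser / TCG Ser — identical.
Nonsynonymous differences: 2 → different protein.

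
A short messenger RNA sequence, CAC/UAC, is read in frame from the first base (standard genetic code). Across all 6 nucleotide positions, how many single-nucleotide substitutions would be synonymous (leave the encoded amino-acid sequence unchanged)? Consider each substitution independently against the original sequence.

2

Codon 1 (CAC, His): 1 synonymous substitution.
Codon 2 (UAC, Tyr): 1 synonymous substitution.
Total: 1 + 1 = 2.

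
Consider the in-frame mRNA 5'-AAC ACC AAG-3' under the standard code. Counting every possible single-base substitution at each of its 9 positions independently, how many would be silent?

Codon 1 (AAC, Asn): 1 synonymous substitution.
Codon 2 (ACC, Thr): 3 synonymous substitutions.
Codon 3 (AAG, Lys): 1 synonymous substitution.
Total: 1 + 3 + 1 = 5.

5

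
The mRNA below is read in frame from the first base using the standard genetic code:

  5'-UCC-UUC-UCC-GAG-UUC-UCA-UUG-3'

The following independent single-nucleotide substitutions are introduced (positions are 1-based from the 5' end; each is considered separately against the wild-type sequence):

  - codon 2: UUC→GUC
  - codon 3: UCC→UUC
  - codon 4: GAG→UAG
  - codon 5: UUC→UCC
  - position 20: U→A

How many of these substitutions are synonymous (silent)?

0

Codon 2: UUC (Phe) → GUC (Val) — missense.
Codon 3: UCC (Ser) → UUC (Phe) — missense.
Codon 4: GAG (Glu) → UAG (Stop) — nonsense.
Codon 5: UUC (Phe) → UCC (Ser) — missense.
Codon 7: UUG (Leu) → UAG (Stop) — nonsense.
Synonymous: 0 of 5.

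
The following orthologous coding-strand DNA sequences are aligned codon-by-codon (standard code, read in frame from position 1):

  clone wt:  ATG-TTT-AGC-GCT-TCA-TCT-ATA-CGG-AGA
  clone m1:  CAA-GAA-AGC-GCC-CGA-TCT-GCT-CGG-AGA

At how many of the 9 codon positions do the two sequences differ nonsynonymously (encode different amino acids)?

Codon 1: ATG Met / CAA Gln — nonsynonymous.
Codon 2: TTT Phe / GAA Glu — nonsynonymous.
Codon 3: AGC Ser / AGC Ser — identical.
Codon 4: GCT Ala / GCC Ala — synonymous.
Codon 5: TCA Ser / CGA Arg — nonsynonymous.
Codon 6: TCT Ser / TCT Ser — identical.
Codon 7: ATA Ile / GCT Ala — nonsynonymous.
Codon 8: CGG Arg / CGG Arg — identical.
Codon 9: AGA Arg / AGA Arg — identical.
Nonsynonymous differences: 4.

4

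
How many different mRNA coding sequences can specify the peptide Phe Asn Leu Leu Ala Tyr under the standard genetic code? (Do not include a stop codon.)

1152

Phe: 2 codons.
Asn: 2 codons.
Leu: 6 codons.
Leu: 6 codons.
Ala: 4 codons.
Tyr: 2 codons.
2 × 2 × 6 × 6 × 4 × 2 = 1152.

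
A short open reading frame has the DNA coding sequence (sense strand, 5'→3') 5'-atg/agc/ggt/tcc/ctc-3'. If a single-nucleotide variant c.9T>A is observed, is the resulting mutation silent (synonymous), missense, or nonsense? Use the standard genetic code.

silent

Position 9 falls in codon 3: GGT → Gly.
After the substitution the codon is GGA → Gly.
Both encode Gly, so the change is synonymous.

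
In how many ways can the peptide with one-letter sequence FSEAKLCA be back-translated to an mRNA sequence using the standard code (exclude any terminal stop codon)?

9216

Phe: 2 codons.
Ser: 6 codons.
Glu: 2 codons.
Ala: 4 codons.
Lys: 2 codons.
Leu: 6 codons.
Cys: 2 codons.
Ala: 4 codons.
2 × 6 × 2 × 4 × 2 × 6 × 2 × 4 = 9216.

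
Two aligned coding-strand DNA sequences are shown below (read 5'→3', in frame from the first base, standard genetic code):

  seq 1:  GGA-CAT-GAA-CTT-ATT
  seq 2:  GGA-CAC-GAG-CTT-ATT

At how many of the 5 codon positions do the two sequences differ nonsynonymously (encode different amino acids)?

0

Codon 1: GGA Gly / GGA Gly — identical.
Codon 2: CAT His / CAC His — synonymous.
Codon 3: GAA Glu / GAG Glu — synonymous.
Codon 4: CTT Leu / CTT Leu — identical.
Codon 5: ATT Ile / ATT Ile — identical.
Nonsynonymous differences: 0.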